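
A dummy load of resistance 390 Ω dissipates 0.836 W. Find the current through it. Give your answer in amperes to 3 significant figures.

From P = V I = I²R = V²/R, with the two given quantities we get I = √(P / R).
I = √(0.836 / 390) = 0.04630 A

0.0463 A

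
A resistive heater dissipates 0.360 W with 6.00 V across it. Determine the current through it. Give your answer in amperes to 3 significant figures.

0.0600 A

Rearranging the power relation for the two known quantities gives I = P / V.
I = 0.360 / 6.00 = 0.06000 A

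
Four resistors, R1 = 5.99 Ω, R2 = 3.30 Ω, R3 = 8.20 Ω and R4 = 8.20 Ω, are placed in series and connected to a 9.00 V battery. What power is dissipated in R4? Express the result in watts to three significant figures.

1.01 W

Series elements share the same current, so find I first, then use P = I²R.
R_total = 5.99 + 3.30 + 8.20 + 8.20 = 25.69 Ω
I = V / R_total = 9.00 / 25.69 = 0.3503 A
P_R4 = I² × R4 = (0.3503)² × 8.20 = 1.006 W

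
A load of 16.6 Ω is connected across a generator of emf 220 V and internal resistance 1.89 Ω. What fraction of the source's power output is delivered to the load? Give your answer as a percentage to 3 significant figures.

Both r and R carry the same current, so the power split is just the resistance split: η = R/(R+r).
η = R / (R + r) = 16.6 / (16.6 + 1.89) = 0.8978

89.8 %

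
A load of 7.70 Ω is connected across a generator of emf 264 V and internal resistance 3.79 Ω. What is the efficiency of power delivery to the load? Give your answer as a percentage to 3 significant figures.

η = P_load/(P_load+P_int) = I²R/(I²R+I²r) = R/(R+r) — the I² cancels for series elements.
η = R / (R + r) = 7.70 / (7.70 + 3.79) = 0.6701

67.0 %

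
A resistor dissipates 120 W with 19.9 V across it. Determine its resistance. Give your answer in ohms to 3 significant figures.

3.30 Ω

The two known quantities fix the third via R = V² / P.
R = (19.9)² / 120 = 3.300 Ω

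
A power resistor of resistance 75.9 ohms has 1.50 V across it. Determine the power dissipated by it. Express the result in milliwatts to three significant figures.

29.6 mW

With V across and R both known, P = V²/R gives the dissipation directly.
P = (1.50 V)² / 75.9 Ω = 0.02964 W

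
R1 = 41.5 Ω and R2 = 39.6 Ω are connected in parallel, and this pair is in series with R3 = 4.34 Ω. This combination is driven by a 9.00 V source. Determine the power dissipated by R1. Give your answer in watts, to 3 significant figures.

1.32 W

Collapse the R1‖R2 pair into one equivalent R_p; then R_p and R3 form a series string.
R_p = (41.5×39.6)/(41.5+39.6) = 20.26 Ω
R_total = R_p + 4.34 = 20.26 + 4.34 = 24.60 Ω
I = V / R_total = 9.00 / 24.60 = 0.3658 A
Voltage across the parallel pair: V_p = I × R_p = 0.3658 × 20.26 = 7.412 V
R1 sits across V_p; its power is V_p²/R.
P_R1 = (7.412)² / 41.5 = 1.324 W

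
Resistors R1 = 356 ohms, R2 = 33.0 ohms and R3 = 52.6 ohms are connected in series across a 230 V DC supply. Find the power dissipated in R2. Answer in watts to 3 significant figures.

8.95 W

Every series element carries the same I. Get I from the total resistance, then P = I² × R2.
R_total = 356 + 33.0 + 52.6 = 441.6 Ω
I = V / R_total = 230 / 441.6 = 0.5208 A
P_R2 = I² × R2 = (0.5208)² × 33.0 = 8.952 W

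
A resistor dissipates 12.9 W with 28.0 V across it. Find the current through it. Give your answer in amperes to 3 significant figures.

0.461 A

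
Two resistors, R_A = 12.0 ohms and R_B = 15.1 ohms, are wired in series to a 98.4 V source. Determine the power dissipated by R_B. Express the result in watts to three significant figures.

Since the resistors are in series they all carry the loop current I = V/R_total; the power in any one is I²R.
R_total = 12.0 + 15.1 = 27.10 Ω
I = V / R_total = 98.4 / 27.10 = 3.631 A
P_R_B = I² × R_B = (3.631)² × 15.1 = 199.1 W

199 W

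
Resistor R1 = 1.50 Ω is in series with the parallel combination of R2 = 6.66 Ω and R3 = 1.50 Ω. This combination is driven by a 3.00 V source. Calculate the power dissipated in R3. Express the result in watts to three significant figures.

1.21 W

Replace R2 and R3 with their parallel equivalent so the circuit becomes R1 in series with R_p.
R_p = (6.66×1.50)/(6.66+1.50) = 1.224 Ω
R_total = 1.50 + 1.224 = 2.724 Ω
I = V / R_total = 3.00 / 2.724 = 1.101 A
Voltage across the parallel pair: V_p = I × R_p = 1.101 × 1.224 = 1.348 V
R3 sees V_p directly, so P = V_p² / R3.
P_R3 = (1.348)² / 1.50 = 1.212 W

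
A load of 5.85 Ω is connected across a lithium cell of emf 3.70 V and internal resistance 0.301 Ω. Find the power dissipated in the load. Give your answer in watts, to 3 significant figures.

2.12 W

The internal resistance and the load are in series, so the same I flows through both; get I from ε/(r+R), then I²R for the load.
I = ε / (r + R) = 3.70 / (0.301 + 5.85) = 0.6015 A
P_load = I² R = (0.6015)² × 5.85 = 2.117 W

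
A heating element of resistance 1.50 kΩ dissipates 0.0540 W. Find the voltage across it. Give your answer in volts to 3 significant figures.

From P = V I = I²R = V²/R, with the two given quantities we get V = √(P R).
V = √(0.0540 × 1500) = 9.000 V

9.00 V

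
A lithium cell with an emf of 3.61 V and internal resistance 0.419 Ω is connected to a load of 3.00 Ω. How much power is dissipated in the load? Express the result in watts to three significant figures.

Find the circuit current first, then P = I²R for the load (series elements share I).
I = ε / (r + R) = 3.61 / (0.419 + 3.00) = 1.056 A
P_load = I² R = (1.056)² × 3.00 = 3.345 W

3.34 W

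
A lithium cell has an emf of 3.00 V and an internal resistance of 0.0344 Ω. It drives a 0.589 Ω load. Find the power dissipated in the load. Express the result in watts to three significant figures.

13.6 W

With r and R in series, I = ε/(r+R); the load dissipates I²R.
I = ε / (r + R) = 3.00 / (0.0344 + 0.589) = 4.812 A
P_load = I² R = (4.812)² × 0.589 = 13.64 W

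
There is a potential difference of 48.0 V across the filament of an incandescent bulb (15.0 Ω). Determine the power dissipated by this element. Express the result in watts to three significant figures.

We know the drop across the element and its resistance — P = V²/R, one step.
P = (48.0 V)² / 15.0 Ω = 153.6 W

154 W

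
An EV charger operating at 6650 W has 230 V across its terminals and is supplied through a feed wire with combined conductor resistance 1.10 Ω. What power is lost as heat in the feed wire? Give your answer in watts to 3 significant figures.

The feed wire and load are in series, so the same current flows in both; the loss is I²R_line.
I = P / V = 6650 / 230 = 28.91 A through the feed wire.
P_line = I² R_line = (28.91)² × 1.10 = 919.6 W

920 W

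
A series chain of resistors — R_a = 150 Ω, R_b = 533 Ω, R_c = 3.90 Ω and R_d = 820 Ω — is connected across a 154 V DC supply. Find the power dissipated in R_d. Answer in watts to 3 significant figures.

In a series string the same current flows through every resistor — find that current, then P = I²R for the one we want.
R_total = 150 + 533 + 3.90 + 820 = 1507 Ω
I = V / R_total = 154 / 1507 = 0.1022 A
P_R_d = I² × R_d = (0.1022)² × 820 = 8.564 W

8.56 W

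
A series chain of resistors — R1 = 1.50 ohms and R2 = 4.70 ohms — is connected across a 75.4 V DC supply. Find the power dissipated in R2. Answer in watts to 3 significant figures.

In a series string the same current flows through every resistor — find that current, then P = I²R for the one we want.
R_total = 1.50 + 4.70 = 6.200 Ω
I = V / R_total = 75.4 / 6.200 = 12.16 A
P_R2 = I² × R2 = (12.16)² × 4.70 = 695.1 W

695 W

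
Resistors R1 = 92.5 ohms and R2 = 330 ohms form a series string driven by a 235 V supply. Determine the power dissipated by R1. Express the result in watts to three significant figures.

28.6 W

In a series string the same current flows through every resistor — find that current, then P = I²R for the one we want.
R_total = 92.5 + 330 = 422.5 Ω
I = V / R_total = 235 / 422.5 = 0.5562 A
P_R1 = I² × R1 = (0.5562)² × 92.5 = 28.62 W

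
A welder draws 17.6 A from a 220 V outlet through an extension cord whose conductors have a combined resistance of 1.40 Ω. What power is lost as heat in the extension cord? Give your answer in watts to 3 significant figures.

434 W

The extension cord is a series resistance carrying the load current; its dissipation is I²R_line.
The extension cord carries the full 17.6 A.
P_line = I² R_line = (17.60)² × 1.40 = 433.7 W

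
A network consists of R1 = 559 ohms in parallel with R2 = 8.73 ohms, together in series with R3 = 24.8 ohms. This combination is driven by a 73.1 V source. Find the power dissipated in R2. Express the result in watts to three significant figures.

First find R_p for the parallel pair, then treat R_p + R3 as a series loop.
R_p = (559×8.73)/(559+8.73) = 8.596 Ω
R_total = R_p + 24.8 = 8.596 + 24.8 = 33.40 Ω
I = V / R_total = 73.1 / 33.40 = 2.189 A
Voltage across the parallel pair: V_p = I × R_p = 2.189 × 8.596 = 18.82 V
R2 sits across V_p; its power is V_p²/R.
P_R2 = (18.82)² / 8.73 = 40.55 W

40.6 W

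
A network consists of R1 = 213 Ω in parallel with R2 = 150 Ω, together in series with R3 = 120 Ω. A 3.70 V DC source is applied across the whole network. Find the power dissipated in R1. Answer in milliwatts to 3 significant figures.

Combine R1 and R2 into their parallel equivalent first, reducing the network to two series resistors.
R_p = (213×150)/(213+150) = 88.02 Ω
R_total = R_p + 120 = 88.02 + 120 = 208.0 Ω
I = V / R_total = 3.70 / 208.0 = 0.01779 A
Voltage across the parallel pair: V_p = I × R_p = 0.01779 × 88.02 = 1.566 V
R1 sits across V_p; its power is V_p²/R.
P_R1 = (1.566)² / 213 = 0.01151 W

11.5 mW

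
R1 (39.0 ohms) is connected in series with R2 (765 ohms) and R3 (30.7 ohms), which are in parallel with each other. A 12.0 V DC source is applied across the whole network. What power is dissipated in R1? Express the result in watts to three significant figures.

Collapse R2‖R3 to a single equivalent, reducing the network to two series elements.
R_p = (765×30.7)/(765+30.7) = 29.52 Ω
R_total = 39.0 + 29.52 = 68.52 Ω
I = V / R_total = 12.0 / 68.52 = 0.1751 A
R1 carries the full series current, so P = I²R.
P_R1 = (0.1751)² × 39.0 = 1.196 W

1.20 W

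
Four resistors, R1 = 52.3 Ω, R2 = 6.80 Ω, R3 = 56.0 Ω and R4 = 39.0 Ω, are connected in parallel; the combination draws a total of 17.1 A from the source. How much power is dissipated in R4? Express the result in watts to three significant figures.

171 W

Parallel branches share V, not I — compute V via R_eq, then use V²/R for the target branch.
1/R_eq = 1/52.3 + 1/6.80 + 1/56.0 + 1/39.0 ⇒ R_eq = 4.769 Ω
V = I_total × R_eq = 17.10 × 4.769 = 81.55 V
P_R4 = V² / R4 = (81.55)² / 39.0 = 170.5 W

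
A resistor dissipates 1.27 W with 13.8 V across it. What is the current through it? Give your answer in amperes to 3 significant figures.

Inverting the appropriate power form: I = P / V.
I = 1.27 / 13.8 = 0.09203 A

0.0920 A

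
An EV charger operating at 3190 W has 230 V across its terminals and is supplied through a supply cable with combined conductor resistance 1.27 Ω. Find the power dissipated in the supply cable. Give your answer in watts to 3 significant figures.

The supply cable and load are in series, so the same current flows in both; the loss is I²R_line.
I = P / V = 3190 / 230 = 13.87 A through the supply cable.
P_line = I² R_line = (13.87)² × 1.27 = 244.3 W

244 W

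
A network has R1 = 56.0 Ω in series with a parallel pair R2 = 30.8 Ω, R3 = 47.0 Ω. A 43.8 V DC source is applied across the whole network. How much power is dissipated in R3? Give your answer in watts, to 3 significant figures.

Reduce the parallel pair to R_p first; the network is then a simple series string.
R_p = (30.8×47.0)/(30.8+47.0) = 18.61 Ω
R_total = 56.0 + 18.61 = 74.61 Ω
I = V / R_total = 43.8 / 74.61 = 0.5871 A
Voltage across the parallel pair: V_p = I × R_p = 0.5871 × 18.61 = 10.92 V
With V_p across R3, its power is V_p²/R3.
P_R3 = (10.92)² / 47.0 = 2.539 W

2.54 W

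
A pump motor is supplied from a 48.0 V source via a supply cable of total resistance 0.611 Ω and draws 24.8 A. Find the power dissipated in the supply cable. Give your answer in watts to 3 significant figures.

376 W

Only the current and the line resistance are needed for the I²R loss.
The supply cable carries the full 24.8 A.
P_line = I² R_line = (24.80)² × 0.611 = 375.8 W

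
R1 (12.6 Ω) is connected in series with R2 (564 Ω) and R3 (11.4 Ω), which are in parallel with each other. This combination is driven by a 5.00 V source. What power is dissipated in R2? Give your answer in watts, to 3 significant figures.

Collapse R2‖R3 to a single equivalent, reducing the network to two series elements.
R_p = (564×11.4)/(564+11.4) = 11.17 Ω
R_total = 12.6 + 11.17 = 23.77 Ω
I = V / R_total = 5.00 / 23.77 = 0.2103 A
Voltage across the parallel pair: V_p = I × R_p = 0.2103 × 11.17 = 2.350 V
R2 sees V_p directly, so P = V_p² / R2.
P_R2 = (2.350)² / 564 = 0.009792 W

0.00979 W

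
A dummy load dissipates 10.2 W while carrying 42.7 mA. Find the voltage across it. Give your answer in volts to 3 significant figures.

239 V

From P = V I = I²R = V²/R, with the two given quantities we get V = P / I.
V = 10.2 / 0.04270 = 238.9 V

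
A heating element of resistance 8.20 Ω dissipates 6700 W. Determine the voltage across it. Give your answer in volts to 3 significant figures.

The two known quantities fix the third via V = √(P R).
V = √(6700 × 8.20) = 234.4 V

234 V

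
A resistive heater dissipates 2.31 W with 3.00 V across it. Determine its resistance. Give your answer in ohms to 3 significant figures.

The two known quantities fix the third via R = V² / P.
R = (3.00)² / 2.31 = 3.896 Ω

3.90 Ω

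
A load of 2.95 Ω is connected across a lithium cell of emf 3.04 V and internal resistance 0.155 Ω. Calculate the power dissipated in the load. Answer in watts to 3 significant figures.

The internal resistance and the load are in series, so the same I flows through both; get I from ε/(r+R), then I²R for the load.
I = ε / (r + R) = 3.04 / (0.155 + 2.95) = 0.9791 A
P_load = I² R = (0.9791)² × 2.95 = 2.828 W

2.83 W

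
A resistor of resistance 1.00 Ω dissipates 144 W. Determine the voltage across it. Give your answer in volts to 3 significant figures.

12.0 V

The two known quantities fix the third via V = √(P R).
V = √(144 × 1.00) = 12.00 V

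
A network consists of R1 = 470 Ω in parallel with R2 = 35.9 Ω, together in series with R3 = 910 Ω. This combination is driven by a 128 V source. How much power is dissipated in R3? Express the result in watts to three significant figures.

Collapse the R1‖R2 pair into one equivalent R_p; then R_p and R3 form a series string.
R_p = (470×35.9)/(470+35.9) = 33.35 Ω
R_total = R_p + 910 = 33.35 + 910 = 943.4 Ω
I = V / R_total = 128 / 943.4 = 0.1357 A
All the supply current flows through R3; use P = I²R3.
P_R3 = (0.1357)² × 910 = 16.75 W

16.8 W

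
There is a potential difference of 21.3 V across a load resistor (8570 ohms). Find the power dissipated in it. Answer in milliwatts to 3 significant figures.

52.9 mW

We know the drop across the element and its resistance — P = V²/R, one step.
P = (21.3 V)² / 8570 Ω = 0.05294 W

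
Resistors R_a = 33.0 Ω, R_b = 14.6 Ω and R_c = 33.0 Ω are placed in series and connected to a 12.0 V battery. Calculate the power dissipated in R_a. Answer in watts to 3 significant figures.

0.731 W

Since the resistors are in series they all carry the loop current I = V/R_total; the power in any one is I²R.
R_total = 33.0 + 14.6 + 33.0 = 80.60 Ω
I = V / R_total = 12.0 / 80.60 = 0.1489 A
P_R_a = I² × R_a = (0.1489)² × 33.0 = 0.7315 W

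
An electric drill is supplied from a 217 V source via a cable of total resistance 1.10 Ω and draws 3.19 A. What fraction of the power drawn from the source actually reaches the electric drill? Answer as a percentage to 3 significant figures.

98.4 %

The cable carries the full 3.19 A.
P_line = I² R_line = (3.190)² × 1.10 = 11.19 W
P_source = V I = 217 × 3.190 = 692.2 W; P_load = 681.0 W
η = P_load / P_source = 681.0 / 692.2 = 0.9838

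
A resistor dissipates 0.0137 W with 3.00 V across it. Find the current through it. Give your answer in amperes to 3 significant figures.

From P = V I = I²R = V²/R, with the two given quantities we get I = P / V.
I = 0.0137 / 3.00 = 0.004567 A

0.00457 A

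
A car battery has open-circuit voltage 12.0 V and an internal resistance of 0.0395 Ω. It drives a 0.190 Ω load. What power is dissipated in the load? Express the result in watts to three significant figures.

519 W

Load and internal resistance form a series loop — compute the loop current, then the load power via I²R.
I = ε / (r + R) = 12.0 / (0.0395 + 0.190) = 52.29 A
P_load = I² R = (52.29)² × 0.190 = 519.5 W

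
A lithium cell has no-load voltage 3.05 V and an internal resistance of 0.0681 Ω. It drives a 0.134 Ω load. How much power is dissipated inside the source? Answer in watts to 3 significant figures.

15.5 W

The source's internal resistance is just another series element carrying I; its dissipation is I²r.
I = ε / (r + R) = 3.05 / (0.0681 + 0.134) = 15.09 A
P_int = I² r = (15.09)² × 0.0681 = 15.51 W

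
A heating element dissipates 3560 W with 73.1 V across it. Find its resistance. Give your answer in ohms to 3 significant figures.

1.50 Ω

Inverting the appropriate power form: R = V² / P.
R = (73.1)² / 3560 = 1.501 Ω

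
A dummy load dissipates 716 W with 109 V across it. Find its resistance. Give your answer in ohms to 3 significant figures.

16.6 Ω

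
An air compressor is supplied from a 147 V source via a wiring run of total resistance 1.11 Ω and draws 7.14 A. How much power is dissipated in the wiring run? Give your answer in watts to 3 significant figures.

56.6 W

The wiring run and load are in series, so the same current flows in both; the loss is I²R_line.
The wiring run carries the full 7.14 A.
P_line = I² R_line = (7.140)² × 1.11 = 56.59 W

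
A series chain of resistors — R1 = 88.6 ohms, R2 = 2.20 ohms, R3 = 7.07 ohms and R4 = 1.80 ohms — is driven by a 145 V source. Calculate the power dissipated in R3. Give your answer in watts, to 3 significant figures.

15.0 W

Since the resistors are in series they all carry the loop current I = V/R_total; the power in any one is I²R.
R_total = 88.6 + 2.20 + 7.07 + 1.80 = 99.67 Ω
I = V / R_total = 145 / 99.67 = 1.455 A
P_R3 = I² × R3 = (1.455)² × 7.07 = 14.96 W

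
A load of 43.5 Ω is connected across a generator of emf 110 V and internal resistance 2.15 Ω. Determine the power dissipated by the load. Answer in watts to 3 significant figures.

Find the circuit current first, then P = I²R for the load (series elements share I).
I = ε / (r + R) = 110 / (2.15 + 43.5) = 2.410 A
P_load = I² R = (2.410)² × 43.5 = 252.6 W

253 W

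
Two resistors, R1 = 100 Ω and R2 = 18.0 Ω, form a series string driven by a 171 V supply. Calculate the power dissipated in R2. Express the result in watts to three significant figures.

Every series element carries the same I. Get I from the total resistance, then P = I² × R2.
R_total = 100 + 18.0 = 118.0 Ω
I = V / R_total = 171 / 118.0 = 1.449 A
P_R2 = I² × R2 = (1.449)² × 18.0 = 37.80 W

37.8 W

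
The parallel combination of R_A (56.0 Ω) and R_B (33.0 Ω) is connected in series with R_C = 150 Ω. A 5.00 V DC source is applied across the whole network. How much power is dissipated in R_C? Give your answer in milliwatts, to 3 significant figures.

129 mW

Collapse the R_A‖R_B pair into one equivalent R_p; then R_p and R_C form a series string.
R_p = (56.0×33.0)/(56.0+33.0) = 20.76 Ω
R_total = R_p + 150 = 20.76 + 150 = 170.8 Ω
I = V / R_total = 5.00 / 170.8 = 0.02928 A
R_C is the series element, so its power is I²R.
P_R_C = (0.02928)² × 150 = 0.1286 W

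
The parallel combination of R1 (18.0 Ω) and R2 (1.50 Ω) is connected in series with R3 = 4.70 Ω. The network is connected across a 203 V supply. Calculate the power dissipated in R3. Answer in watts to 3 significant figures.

5230 W

Combine R1 and R2 into their parallel equivalent first, reducing the network to two series resistors.
R_p = (18.0×1.50)/(18.0+1.50) = 1.385 Ω
R_total = R_p + 4.70 = 1.385 + 4.70 = 6.085 Ω
I = V / R_total = 203 / 6.085 = 33.36 A
R3 is the series element, so its power is I²R.
P_R3 = (33.36)² × 4.70 = 5231 W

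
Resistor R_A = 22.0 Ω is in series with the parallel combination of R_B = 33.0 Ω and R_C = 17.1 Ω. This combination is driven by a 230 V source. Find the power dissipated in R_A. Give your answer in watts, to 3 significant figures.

Replace R_B and R_C with their parallel equivalent so the circuit becomes R_A in series with R_p.
R_p = (33.0×17.1)/(33.0+17.1) = 11.26 Ω
R_total = 22.0 + 11.26 = 33.26 Ω
I = V / R_total = 230 / 33.26 = 6.914 A
The full supply current passes through R_A: P = I²R.
P_R_A = (6.914)² × 22.0 = 1052 W

1050 W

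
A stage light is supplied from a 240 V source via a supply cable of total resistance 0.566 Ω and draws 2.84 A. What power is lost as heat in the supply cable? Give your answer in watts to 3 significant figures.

The supply cable is a series resistance carrying the load current; its dissipation is I²R_line.
The supply cable carries the full 2.84 A.
P_line = I² R_line = (2.840)² × 0.566 = 4.565 W

4.57 W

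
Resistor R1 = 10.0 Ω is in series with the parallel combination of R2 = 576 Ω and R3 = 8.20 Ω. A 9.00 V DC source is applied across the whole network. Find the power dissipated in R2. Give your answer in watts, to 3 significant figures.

0.0281 W

Collapse R2‖R3 to a single equivalent, reducing the network to two series elements.
R_p = (576×8.20)/(576+8.20) = 8.085 Ω
R_total = 10.0 + 8.085 = 18.08 Ω
I = V / R_total = 9.00 / 18.08 = 0.4977 A
Voltage across the parallel pair: V_p = I × R_p = 0.4977 × 8.085 = 4.023 V
R2 sees V_p directly, so P = V_p² / R2.
P_R2 = (4.023)² / 576 = 0.02810 W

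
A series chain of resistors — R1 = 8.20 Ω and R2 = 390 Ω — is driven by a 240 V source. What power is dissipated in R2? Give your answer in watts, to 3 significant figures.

In a series string the same current flows through every resistor — find that current, then P = I²R for the one we want.
R_total = 8.20 + 390 = 398.2 Ω
I = V / R_total = 240 / 398.2 = 0.6027 A
P_R2 = I² × R2 = (0.6027)² × 390 = 141.7 W

142 W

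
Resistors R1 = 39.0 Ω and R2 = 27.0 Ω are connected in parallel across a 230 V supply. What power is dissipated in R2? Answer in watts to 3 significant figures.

The supply voltage appears across each parallel branch — just use P = V²/R2.
P_R2 = V² / R2 = (230)² / 27.0 Ω = 1959 W

1960 W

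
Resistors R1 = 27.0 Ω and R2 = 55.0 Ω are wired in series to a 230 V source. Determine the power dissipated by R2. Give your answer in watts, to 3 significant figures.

Every series element carries the same I. Get I from the total resistance, then P = I² × R2.
R_total = 27.0 + 55.0 = 82.00 Ω
I = V / R_total = 230 / 82.00 = 2.805 A
P_R2 = I² × R2 = (2.805)² × 55.0 = 432.7 W

433 W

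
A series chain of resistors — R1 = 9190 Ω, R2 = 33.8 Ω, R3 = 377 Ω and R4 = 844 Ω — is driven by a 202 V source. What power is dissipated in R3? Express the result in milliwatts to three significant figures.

Series elements share the same current, so find I first, then use P = I²R.
R_total = 9190 + 33.8 + 377 + 844 = 10440 Ω
I = V / R_total = 202 / 10440 = 0.01934 A
P_R3 = I² × R3 = (0.01934)² × 377 = 0.1410 W

141 mW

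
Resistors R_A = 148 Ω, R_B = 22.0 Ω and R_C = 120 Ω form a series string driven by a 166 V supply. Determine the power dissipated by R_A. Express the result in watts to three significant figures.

48.5 W

Every series element carries the same I. Get I from the total resistance, then P = I² × R_A.
R_total = 148 + 22.0 + 120 = 290.0 Ω
I = V / R_total = 166 / 290.0 = 0.5724 A
P_R_A = I² × R_A = (0.5724)² × 148 = 48.49 W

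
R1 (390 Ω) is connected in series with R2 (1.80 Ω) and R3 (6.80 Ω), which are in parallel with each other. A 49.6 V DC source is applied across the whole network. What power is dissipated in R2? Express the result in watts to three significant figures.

Collapse R2‖R3 to a single equivalent, reducing the network to two series elements.
R_p = (1.80×6.80)/(1.80+6.80) = 1.423 Ω
R_total = 390 + 1.423 = 391.4 Ω
I = V / R_total = 49.6 / 391.4 = 0.1267 A
Voltage across the parallel pair: V_p = I × R_p = 0.1267 × 1.423 = 0.1804 V
R2 is across V_p, so use P = V²/R for that branch.
P_R2 = (0.1804)² / 1.80 = 0.01807 W

0.0181 W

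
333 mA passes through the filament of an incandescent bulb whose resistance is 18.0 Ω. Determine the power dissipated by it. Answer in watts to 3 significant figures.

Current and resistance are given, so P = I²R is the direct form.
P = (0.3330 A)² × 18.0 Ω = 1.996 W

2.00 W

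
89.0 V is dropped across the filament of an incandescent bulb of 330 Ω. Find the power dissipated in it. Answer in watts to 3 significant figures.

24.0 W

We know the drop across the element and its resistance — P = V²/R, one step.
P = (89.0 V)² / 330 Ω = 24.00 W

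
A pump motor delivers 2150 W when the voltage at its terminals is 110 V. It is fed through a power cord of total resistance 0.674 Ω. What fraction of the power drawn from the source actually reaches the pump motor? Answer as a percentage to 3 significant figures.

89.3 %

I = P / V = 2150 / 110 = 19.55 A through the power cord.
P_line = I² R_line = (19.55)² × 0.674 = 257.5 W
P_source = P_load + P_line = 2150 + 257.5 = 2407 W
η = P_load / P_source = 2150 / 2407 = 0.8930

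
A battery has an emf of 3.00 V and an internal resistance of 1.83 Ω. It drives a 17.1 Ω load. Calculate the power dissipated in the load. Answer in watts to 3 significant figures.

Load and internal resistance form a series loop — compute the loop current, then the load power via I²R.
I = ε / (r + R) = 3.00 / (1.83 + 17.1) = 0.1585 A
P_load = I² R = (0.1585)² × 17.1 = 0.4295 W

0.429 W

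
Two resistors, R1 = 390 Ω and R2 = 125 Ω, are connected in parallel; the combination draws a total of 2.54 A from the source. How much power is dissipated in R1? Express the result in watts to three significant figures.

Parallel branches share V, not I — compute V via R_eq, then use V²/R for the target branch.
1/R_eq = 1/390 + 1/125 ⇒ R_eq = 94.66 Ω
V = I_total × R_eq = 2.540 × 94.66 = 240.4 V
P_R1 = V² / R1 = (240.4)² / 390 = 148.2 W

148 W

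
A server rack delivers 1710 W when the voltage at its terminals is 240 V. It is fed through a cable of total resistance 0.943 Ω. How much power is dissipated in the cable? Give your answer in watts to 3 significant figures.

Only the current and the line resistance are needed for the I²R loss.
I = P / V = 1710 / 240 = 7.125 A through the cable.
P_line = I² R_line = (7.125)² × 0.943 = 47.87 W

47.9 W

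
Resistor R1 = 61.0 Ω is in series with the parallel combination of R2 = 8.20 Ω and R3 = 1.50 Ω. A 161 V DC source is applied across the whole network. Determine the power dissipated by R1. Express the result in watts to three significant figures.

408 W

Replace R2 and R3 with their parallel equivalent so the circuit becomes R1 in series with R_p.
R_p = (8.20×1.50)/(8.20+1.50) = 1.268 Ω
R_total = 61.0 + 1.268 = 62.27 Ω
I = V / R_total = 161 / 62.27 = 2.586 A
The full supply current passes through R1: P = I²R.
P_R1 = (2.586)² × 61.0 = 407.8 W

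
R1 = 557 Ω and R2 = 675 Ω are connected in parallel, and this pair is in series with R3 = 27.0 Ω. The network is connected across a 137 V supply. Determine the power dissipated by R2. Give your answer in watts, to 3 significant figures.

Combine R1 and R2 into their parallel equivalent first, reducing the network to two series resistors.
R_p = (557×675)/(557+675) = 305.2 Ω
R_total = R_p + 27.0 = 305.2 + 27.0 = 332.2 Ω
I = V / R_total = 137 / 332.2 = 0.4124 A
Voltage across the parallel pair: V_p = I × R_p = 0.4124 × 305.2 = 125.9 V
Use P = V²/R for R2 with V = V_p.
P_R2 = (125.9)² / 675 = 23.47 W

23.5 W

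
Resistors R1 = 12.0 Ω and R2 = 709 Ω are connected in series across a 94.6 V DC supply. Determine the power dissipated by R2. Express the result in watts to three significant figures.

12.2 W

Series elements share the same current, so find I first, then use P = I²R.
R_total = 12.0 + 709 = 721.0 Ω
I = V / R_total = 94.6 / 721.0 = 0.1312 A
P_R2 = I² × R2 = (0.1312)² × 709 = 12.21 W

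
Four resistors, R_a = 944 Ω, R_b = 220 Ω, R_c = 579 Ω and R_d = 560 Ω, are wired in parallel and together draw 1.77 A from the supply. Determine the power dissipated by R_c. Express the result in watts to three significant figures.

We need the common branch voltage; get it from I_total × R_eq, then P = V²/R for the branch.
1/R_eq = 1/944 + 1/220 + 1/579 + 1/560 ⇒ R_eq = 109.7 Ω
V = I_total × R_eq = 1.770 × 109.7 = 194.1 V
P_R_c = V² / R_c = (194.1)² / 579 = 65.09 W

65.1 W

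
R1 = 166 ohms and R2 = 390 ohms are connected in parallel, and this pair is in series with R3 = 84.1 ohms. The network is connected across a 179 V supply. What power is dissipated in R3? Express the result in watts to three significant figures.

Collapse the R1‖R2 pair into one equivalent R_p; then R_p and R3 form a series string.
R_p = (166×390)/(166+390) = 116.4 Ω
R_total = R_p + 84.1 = 116.4 + 84.1 = 200.5 Ω
I = V / R_total = 179 / 200.5 = 0.8926 A
All the supply current flows through R3; use P = I²R3.
P_R3 = (0.8926)² × 84.1 = 67.00 W

67.0 W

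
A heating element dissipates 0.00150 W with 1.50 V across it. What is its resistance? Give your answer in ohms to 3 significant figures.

From P = V I = I²R = V²/R, with the two given quantities we get R = V² / P.
R = (1.50)² / 0.00150 = 1500 Ω

1500 Ω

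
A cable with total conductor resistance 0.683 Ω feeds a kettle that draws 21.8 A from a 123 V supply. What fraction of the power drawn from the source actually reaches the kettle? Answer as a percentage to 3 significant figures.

The cable carries the full 21.8 A.
P_line = I² R_line = (21.80)² × 0.683 = 324.6 W
P_source = V I = 123 × 21.80 = 2681 W; P_load = 2357 W
η = P_load / P_source = 2357 / 2681 = 0.8789

87.9 %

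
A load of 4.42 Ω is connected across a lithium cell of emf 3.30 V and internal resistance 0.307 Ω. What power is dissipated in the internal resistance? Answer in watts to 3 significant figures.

0.150 W

Internal loss is I²r, with I set by the total series resistance r+R.
I = ε / (r + R) = 3.30 / (0.307 + 4.42) = 0.6981 A
P_int = I² r = (0.6981)² × 0.307 = 0.1496 W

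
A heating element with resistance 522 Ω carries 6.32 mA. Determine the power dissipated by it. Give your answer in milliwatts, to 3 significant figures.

20.8 mW

Current and resistance are given, so P = I²R is the direct form.
P = (0.006320 A)² × 522 Ω = 0.02085 W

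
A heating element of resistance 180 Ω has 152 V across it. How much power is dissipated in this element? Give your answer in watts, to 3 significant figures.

128 W

V and R are stated; P = V²/R avoids computing the current.
P = (152 V)² / 180 Ω = 128.4 W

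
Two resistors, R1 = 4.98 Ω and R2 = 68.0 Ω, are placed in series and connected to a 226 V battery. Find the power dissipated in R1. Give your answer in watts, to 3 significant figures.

Every series element carries the same I. Get I from the total resistance, then P = I² × R1.
R_total = 4.98 + 68.0 = 72.98 Ω
I = V / R_total = 226 / 72.98 = 3.097 A
P_R1 = I² × R1 = (3.097)² × 4.98 = 47.76 W

47.8 W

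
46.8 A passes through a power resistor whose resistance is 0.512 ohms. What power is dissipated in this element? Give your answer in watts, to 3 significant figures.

1120 W

With I and R stated, P = I²R applies in one step.
P = (46.80 A)² × 0.512 Ω = 1121 W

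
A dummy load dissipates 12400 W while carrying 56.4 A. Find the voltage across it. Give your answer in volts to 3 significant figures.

220 V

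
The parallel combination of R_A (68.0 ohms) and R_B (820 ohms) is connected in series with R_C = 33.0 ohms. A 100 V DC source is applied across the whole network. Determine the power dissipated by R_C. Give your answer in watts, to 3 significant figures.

Collapse the R_A‖R_B pair into one equivalent R_p; then R_p and R_C form a series string.
R_p = (68.0×820)/(68.0+820) = 62.79 Ω
R_total = R_p + 33.0 = 62.79 + 33.0 = 95.79 Ω
I = V / R_total = 100 / 95.79 = 1.044 A
R_C carries the full series current, so P = I²R.
P_R_C = (1.044)² × 33.0 = 35.96 W

36.0 W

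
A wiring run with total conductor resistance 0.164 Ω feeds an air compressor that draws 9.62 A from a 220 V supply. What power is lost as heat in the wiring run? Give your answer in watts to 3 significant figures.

Only the current and the line resistance are needed for the I²R loss.
The wiring run carries the full 9.62 A.
P_line = I² R_line = (9.620)² × 0.164 = 15.18 W

15.2 W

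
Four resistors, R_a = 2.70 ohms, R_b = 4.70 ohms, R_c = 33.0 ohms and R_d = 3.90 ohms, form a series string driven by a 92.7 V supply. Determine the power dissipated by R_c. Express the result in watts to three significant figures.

In a series string the same current flows through every resistor — find that current, then P = I²R for the one we want.
R_total = 2.70 + 4.70 + 33.0 + 3.90 = 44.30 Ω
I = V / R_total = 92.7 / 44.30 = 2.093 A
P_R_c = I² × R_c = (2.093)² × 33.0 = 144.5 W

144 W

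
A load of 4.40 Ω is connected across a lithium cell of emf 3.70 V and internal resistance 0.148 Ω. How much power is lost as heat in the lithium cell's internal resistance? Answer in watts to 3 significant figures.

0.0980 W

The internal resistance carries the same current as the load; P_int = I²r.
I = ε / (r + R) = 3.70 / (0.148 + 4.40) = 0.8135 A
P_int = I² r = (0.8135)² × 0.148 = 0.09795 W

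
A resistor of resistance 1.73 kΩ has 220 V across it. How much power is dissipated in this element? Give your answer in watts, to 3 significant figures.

28.0 W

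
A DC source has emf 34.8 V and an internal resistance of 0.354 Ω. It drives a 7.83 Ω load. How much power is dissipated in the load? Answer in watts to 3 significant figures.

The internal resistance and the load are in series, so the same I flows through both; get I from ε/(r+R), then I²R for the load.
I = ε / (r + R) = 34.8 / (0.354 + 7.83) = 4.252 A
P_load = I² R = (4.252)² × 7.83 = 141.6 W

142 W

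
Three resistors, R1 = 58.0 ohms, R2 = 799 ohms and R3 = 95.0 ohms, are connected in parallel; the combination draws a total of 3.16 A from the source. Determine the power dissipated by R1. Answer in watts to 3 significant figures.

We need the common branch voltage; get it from I_total × R_eq, then P = V²/R for the branch.
1/R_eq = 1/58.0 + 1/799 + 1/95.0 ⇒ R_eq = 34.46 Ω
V = I_total × R_eq = 3.160 × 34.46 = 108.9 V
P_R1 = V² / R1 = (108.9)² / 58.0 = 204.4 W

204 W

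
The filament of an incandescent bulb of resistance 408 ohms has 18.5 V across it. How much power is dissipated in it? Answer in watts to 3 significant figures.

0.839 W

With V across and R both known, P = V²/R gives the dissipation directly.
P = (18.5 V)² / 408 Ω = 0.8388 W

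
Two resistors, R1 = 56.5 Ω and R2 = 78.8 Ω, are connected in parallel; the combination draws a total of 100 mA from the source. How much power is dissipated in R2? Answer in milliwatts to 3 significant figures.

Only the total current is stated, so first find the parallel equivalent to get the voltage across the combination.
1/R_eq = 1/56.5 + 1/78.8 ⇒ R_eq = 32.91 Ω
V = I_total × R_eq = 0.1000 × 32.91 = 3.291 V
P_R2 = V² / R2 = (3.291)² / 78.8 = 0.1374 W

137 mW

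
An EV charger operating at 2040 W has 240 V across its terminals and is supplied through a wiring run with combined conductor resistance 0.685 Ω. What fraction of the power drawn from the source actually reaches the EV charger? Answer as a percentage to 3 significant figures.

97.6 %

I = P / V = 2040 / 240 = 8.500 A through the wiring run.
P_line = I² R_line = (8.500)² × 0.685 = 49.49 W
P_source = P_load + P_line = 2040 + 49.49 = 2089 W
η = P_load / P_source = 2040 / 2089 = 0.9763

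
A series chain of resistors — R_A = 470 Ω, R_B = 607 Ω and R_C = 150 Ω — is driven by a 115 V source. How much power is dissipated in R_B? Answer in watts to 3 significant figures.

Since the resistors are in series they all carry the loop current I = V/R_total; the power in any one is I²R.
R_total = 470 + 607 + 150 = 1227 Ω
I = V / R_total = 115 / 1227 = 0.09372 A
P_R_B = I² × R_B = (0.09372)² × 607 = 5.332 W

5.33 W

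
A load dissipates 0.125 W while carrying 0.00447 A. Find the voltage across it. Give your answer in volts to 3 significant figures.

28.0 V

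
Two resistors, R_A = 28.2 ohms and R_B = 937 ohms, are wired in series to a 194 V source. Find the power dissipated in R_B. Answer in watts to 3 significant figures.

37.9 W

Since the resistors are in series they all carry the loop current I = V/R_total; the power in any one is I²R.
R_total = 28.2 + 937 = 965.2 Ω
I = V / R_total = 194 / 965.2 = 0.2010 A
P_R_B = I² × R_B = (0.2010)² × 937 = 37.85 W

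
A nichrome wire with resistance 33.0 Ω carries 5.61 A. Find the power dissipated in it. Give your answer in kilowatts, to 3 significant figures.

Current and resistance are given, so P = I²R is the direct form.
P = (5.610 A)² × 33.0 Ω = 1039 W

1.04 kW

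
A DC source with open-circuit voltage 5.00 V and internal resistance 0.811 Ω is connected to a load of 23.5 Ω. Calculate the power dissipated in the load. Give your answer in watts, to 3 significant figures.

Find the circuit current first, then P = I²R for the load (series elements share I).
I = ε / (r + R) = 5.00 / (0.811 + 23.5) = 0.2057 A
P_load = I² R = (0.2057)² × 23.5 = 0.9940 W

0.994 W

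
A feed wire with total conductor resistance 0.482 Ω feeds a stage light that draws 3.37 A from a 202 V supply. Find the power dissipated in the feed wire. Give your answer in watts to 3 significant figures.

5.47 W

Only the current and the line resistance are needed for the I²R loss.
The feed wire carries the full 3.37 A.
P_line = I² R_line = (3.370)² × 0.482 = 5.474 W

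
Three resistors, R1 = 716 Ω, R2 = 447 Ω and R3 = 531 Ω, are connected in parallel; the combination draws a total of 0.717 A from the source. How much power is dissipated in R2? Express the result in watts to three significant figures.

Only the total current is stated, so first find the parallel equivalent to get the voltage across the combination.
1/R_eq = 1/716 + 1/447 + 1/531 ⇒ R_eq = 181.3 Ω
V = I_total × R_eq = 0.7170 × 181.3 = 130.0 V
P_R2 = V² / R2 = (130.0)² / 447 = 37.79 W

37.8 W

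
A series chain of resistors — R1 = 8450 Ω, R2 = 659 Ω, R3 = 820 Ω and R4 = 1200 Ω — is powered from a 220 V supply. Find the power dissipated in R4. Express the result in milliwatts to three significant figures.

Series elements share the same current, so find I first, then use P = I²R.
R_total = 8450 + 659 + 820 + 1200 = 11130 Ω
I = V / R_total = 220 / 11130 = 0.01977 A
P_R4 = I² × R4 = (0.01977)² × 1200 = 0.4689 W

469 mW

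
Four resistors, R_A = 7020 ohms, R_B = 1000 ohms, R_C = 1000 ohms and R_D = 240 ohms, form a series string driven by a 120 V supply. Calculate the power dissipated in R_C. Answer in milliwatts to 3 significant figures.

Series elements share the same current, so find I first, then use P = I²R.
R_total = 7020 + 1000 + 1000 + 240 = 9260 Ω
I = V / R_total = 120 / 9260 = 0.01296 A
P_R_C = I² × R_C = (0.01296)² × 1000 = 0.1679 W

168 mW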